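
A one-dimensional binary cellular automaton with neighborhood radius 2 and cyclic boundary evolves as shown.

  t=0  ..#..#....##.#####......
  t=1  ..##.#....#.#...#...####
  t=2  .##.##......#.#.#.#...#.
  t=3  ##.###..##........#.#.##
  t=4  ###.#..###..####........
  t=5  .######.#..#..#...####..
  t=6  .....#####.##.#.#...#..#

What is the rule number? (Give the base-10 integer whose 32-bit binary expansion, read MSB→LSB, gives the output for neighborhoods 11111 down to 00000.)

  ##### -> .   bit 31 = 0  t=0,i=15
  ####. -> #   bit 30 = 1  t=0,i=16
  ###.# -> #   bit 29 = 1  t=3,i=1
  ###.. -> .   bit 28 = 0  t=0,i=17
  ##.## -> #   bit 27 = 1  t=0,i=12
  ##.#. -> #   bit 26 = 1  t=1,i=4
  ##..# -> .   bit 25 = 0  t=1,i=0
  ##... -> .   bit 24 = 0  t=0,i=18
  #.### -> .   bit 23 = 0  t=0,i=13
  #.##. -> #   bit 22 = 1  t=2,i=4
  #.#.# -> .   bit 21 = 0  t=2,i=14
  #.#.. -> #   bit 20 = 1  t=1,i=5
  #..## -> #   bit 19 = 1  t=1,i=1
  #..#. -> .   bit 18 = 0  t=0,i=4
  #...# -> #   bit 17 = 1  t=1,i=14
  #.... -> .   bit 16 = 0  t=0,i=7
  .#### -> .   bit 15 = 0  t=0,i=14
  .###. -> #   bit 14 = 1  t=3,i=4
  .##.# -> .   bit 13 = 0  t=0,i=11
  .##.. -> #   bit 12 = 1  t=2,i=5
  .#.## -> .   bit 11 = 0  t=3,i=21
  .#.#. -> .   bit 10 = 0  t=1,i=11
  .#..# -> #   bit 9 = 1  t=0,i=3
  .#... -> .   bit 8 = 0  t=0,i=6
  ..### -> .   bit 7 = 0  t=1,i=20
  ..##. -> #   bit 6 = 1  t=0,i=10
  ..#.# -> .   bit 5 = 0  t=1,i=10
  ..#.. -> #   bit 4 = 1  t=0,i=2
  ...## -> .   bit 3 = 0  t=0,i=9
  ...#. -> .   bit 2 = 0  t=0,i=1
  ....# -> .   bit 1 = 0  t=0,i=0
  ..... -> #   bit 0 = 1  t=0,i=20
  bits 01101100010110100101001001010001 = 1817858641

1817858641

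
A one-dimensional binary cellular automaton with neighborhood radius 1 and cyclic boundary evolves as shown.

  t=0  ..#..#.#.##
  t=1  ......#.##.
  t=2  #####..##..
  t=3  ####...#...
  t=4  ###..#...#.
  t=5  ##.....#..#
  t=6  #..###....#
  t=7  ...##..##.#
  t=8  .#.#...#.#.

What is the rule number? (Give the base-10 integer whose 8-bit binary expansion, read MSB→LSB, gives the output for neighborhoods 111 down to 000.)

  ### -> #   bit 7 = 1  t=2,i=1
  ##. -> .   bit 6 = 0  t=0,i=10
  #.# -> #   bit 5 = 1  t=0,i=6
  #.. -> .   bit 4 = 0  t=0,i=0
  .## -> #   bit 3 = 1  t=0,i=9
  .#. -> .   bit 2 = 0  t=0,i=2
  ..# -> .   bit 1 = 0  t=0,i=1
  ... -> #   bit 0 = 1  t=1,i=0
  bits 10101001 = 169

169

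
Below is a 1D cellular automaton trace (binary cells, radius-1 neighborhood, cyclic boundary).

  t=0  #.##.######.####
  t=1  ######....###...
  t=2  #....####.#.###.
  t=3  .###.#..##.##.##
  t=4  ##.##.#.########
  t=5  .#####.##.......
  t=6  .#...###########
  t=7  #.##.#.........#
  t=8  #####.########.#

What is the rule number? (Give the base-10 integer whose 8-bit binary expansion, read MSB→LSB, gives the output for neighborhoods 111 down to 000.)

121

  [7] ### => .  t=0,i=6
  [6] ##. => #  t=0,i=0
  [5] #.# => #  t=0,i=1
  [4] #.. => #  t=1,i=6
  [3] .## => #  t=0,i=2
  [2] .#. => .  t=2,i=0
  [1] ..# => .  t=1,i=9
  [0] ... => #  t=1,i=7
  bits 01111001 = 121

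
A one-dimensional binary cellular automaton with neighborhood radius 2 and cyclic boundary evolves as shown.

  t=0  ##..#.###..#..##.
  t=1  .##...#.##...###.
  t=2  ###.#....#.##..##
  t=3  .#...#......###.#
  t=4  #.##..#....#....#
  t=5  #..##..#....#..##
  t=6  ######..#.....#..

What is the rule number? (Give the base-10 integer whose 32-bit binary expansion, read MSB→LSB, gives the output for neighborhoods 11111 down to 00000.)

  [31] ##### => .  t=2,i=0
  [30] ####. => #  t=2,i=1
  [29] ###.# => .  t=2,i=2
  [28] ###.. => #  t=0,i=8
  [27] ##.## => .  t=0,i=16
  [26] ##.#. => .  t=2,i=3
  [25] ##..# => #  t=0,i=2
  [24] ##... => .  t=1,i=3
  [23] #.### => #  t=0,i=6
  [22] #.##. => .  t=0,i=0
  [21] #.#.# => #  t=3,i=16
  [20] #.#.. => .  t=2,i=4
  [19] #..## => #  t=0,i=13
  [18] #..#. => .  t=0,i=3
  [17] #...# => #  t=1,i=4
  [16] #.... => .  t=2,i=6
  [15] .#### => #  t=2,i=16
  [14] .###. => .  t=0,i=7
  [13] .##.# => #  t=0,i=15
  [12] .##.. => #  t=0,i=1
  [11] .#.## => .  t=0,i=5
  [10] .#.#. => #  t=3,i=0
  [9] .#..# => .  t=0,i=12
  [8] .#... => #  t=2,i=5
  [7] ..### => .  t=1,i=13
  [6] ..##. => #  t=0,i=14
  [5] ..#.# => .  t=0,i=4
  [4] ..#.. => .  t=0,i=11
  [3] ...## => #  t=1,i=12
  [2] ...#. => .  t=1,i=5
  [1] ....# => .  t=2,i=7
  [0] ..... => .  t=3,i=8
  bits 01010010101010101011010101001000 = 1386919240

1386919240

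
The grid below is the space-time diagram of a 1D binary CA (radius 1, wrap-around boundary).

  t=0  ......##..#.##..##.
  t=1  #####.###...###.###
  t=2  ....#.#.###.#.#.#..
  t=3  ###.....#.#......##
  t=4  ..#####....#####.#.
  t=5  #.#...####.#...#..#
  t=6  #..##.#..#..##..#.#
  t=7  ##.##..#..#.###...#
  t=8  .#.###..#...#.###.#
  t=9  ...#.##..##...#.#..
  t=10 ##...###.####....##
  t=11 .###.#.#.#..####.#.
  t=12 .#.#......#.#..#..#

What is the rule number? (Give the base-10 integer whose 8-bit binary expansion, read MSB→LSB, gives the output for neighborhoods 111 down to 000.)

89

  ###|.  b7=0 t=1,i=0
  ##.|#  b6=1 t=0,i=7
  #.#|.  b5=0 t=0,i=11
  #..|#  b4=1 t=0,i=8
  .##|#  b3=1 t=0,i=6
  .#.|.  b2=0 t=0,i=10
  ..#|.  b1=0 t=0,i=5
  ...|#  b0=1 t=0,i=0
  bits 01011001 = 89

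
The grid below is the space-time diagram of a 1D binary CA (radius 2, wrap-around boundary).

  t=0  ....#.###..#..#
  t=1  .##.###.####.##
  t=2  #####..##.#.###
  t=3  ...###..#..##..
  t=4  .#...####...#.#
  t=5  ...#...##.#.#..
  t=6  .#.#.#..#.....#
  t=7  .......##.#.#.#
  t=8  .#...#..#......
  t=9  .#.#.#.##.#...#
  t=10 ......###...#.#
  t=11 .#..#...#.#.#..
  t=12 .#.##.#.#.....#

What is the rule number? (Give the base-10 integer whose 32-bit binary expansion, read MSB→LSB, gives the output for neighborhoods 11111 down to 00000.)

  nb #####: next=.  (t=2,i=0, bit31=0)
  nb ####.: next=#  (t=1,i=10, bit30=1)
  nb ###.#: next=.  (t=1,i=6, bit29=0)
  nb ###..: next=#  (t=0,i=8, bit28=1)
  nb ##.##: next=#  (t=1,i=0, bit27=1)
  nb ##.#.: next=.  (t=2,i=9, bit26=0)
  nb ##..#: next=#  (t=0,i=9, bit25=1)
  nb ##...: next=.  (t=3,i=13, bit24=0)
  nb #.###: next=#  (t=0,i=6, bit23=1)
  nb #.##.: next=#  (t=1,i=1, bit22=1)
  nb #.#.#: next=.  (t=2,i=10, bit21=0)
  nb #.#..: next=.  (t=4,i=1, bit20=0)
  nb #..##: next=.  (t=2,i=6, bit19=0)
  nb #..#.: next=#  (t=0,i=10, bit18=1)
  nb #...#: next=#  (t=4,i=3, bit17=1)
  nb #....: next=#  (t=0,i=1, bit16=1)
  nb .####: next=.  (t=1,i=9, bit15=0)
  nb .###.: next=.  (t=0,i=7, bit14=0)
  nb .##.#: next=#  (t=1,i=2, bit13=1)
  nb .##..: next=#  (t=3,i=12, bit12=1)
  nb .#.##: next=#  (t=0,i=5, bit11=1)
  nb .#.#.: next=.  (t=4,i=0, bit10=0)
  nb .#..#: next=.  (t=0,i=12, bit9=0)
  nb .#...: next=.  (t=0,i=0, bit8=0)
  nb ..###: next=.  (t=3,i=3, bit7=0)
  nb ..##.: next=.  (t=2,i=7, bit6=0)
  nb ..#.#: next=#  (t=0,i=4, bit5=1)
  nb ..#..: next=#  (t=0,i=11, bit4=1)
  nb ...##: next=.  (t=3,i=2, bit3=0)
  nb ...#.: next=.  (t=0,i=3, bit2=0)
  nb ....#: next=#  (t=0,i=2, bit1=1)
  nb .....: next=.  (t=3,i=0, bit0=0)
  bits 01011010110001110011100000110010 = 1523005490

1523005490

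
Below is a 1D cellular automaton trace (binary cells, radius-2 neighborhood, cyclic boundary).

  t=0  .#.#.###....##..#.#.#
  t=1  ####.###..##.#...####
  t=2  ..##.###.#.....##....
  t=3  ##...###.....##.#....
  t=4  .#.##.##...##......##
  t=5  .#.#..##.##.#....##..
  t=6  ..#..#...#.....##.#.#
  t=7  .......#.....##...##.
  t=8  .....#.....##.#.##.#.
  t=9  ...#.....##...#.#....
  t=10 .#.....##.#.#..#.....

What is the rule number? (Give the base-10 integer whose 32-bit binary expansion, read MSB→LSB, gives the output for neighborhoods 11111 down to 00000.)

1894405130

  [31] ##### => .  t=1,i=0
  [30] ####. => #  t=1,i=2
  [29] ###.# => #  t=1,i=3
  [28] ###.. => #  t=0,i=7
  [27] ##.## => .  t=1,i=4
  [26] ##.#. => .  t=1,i=12
  [25] ##..# => .  t=0,i=14
  [24] ##... => .  t=0,i=8
  [23] #.### => #  t=0,i=5
  [22] #.##. => #  t=4,i=3
  [21] #.#.# => #  t=0,i=1
  [20] #.#.. => .  t=1,i=13
  [19] #..## => #  t=1,i=9
  [18] #..#. => .  t=0,i=15
  [17] #...# => #  t=1,i=15
  [16] #.... => .  t=0,i=9
  [15] .#### => .  t=1,i=18
  [14] .###. => #  t=0,i=6
  [13] .##.# => .  t=1,i=11
  [12] .##.. => #  t=0,i=13
  [11] .#.## => .  t=0,i=4
  [10] .#.#. => #  t=0,i=0
  [9] .#..# => .  t=5,i=4
  [8] .#... => .  t=1,i=14
  [7] ..### => .  t=1,i=17
  [6] ..##. => .  t=0,i=12
  [5] ..#.# => .  t=0,i=16
  [4] ..#.. => .  t=6,i=2
  [3] ...## => #  t=0,i=11
  [2] ...#. => .  t=5,i=0
  [1] ....# => #  t=0,i=10
  [0] ..... => .  t=2,i=12
  bits 01110000111010100101010000001010 = 1894405130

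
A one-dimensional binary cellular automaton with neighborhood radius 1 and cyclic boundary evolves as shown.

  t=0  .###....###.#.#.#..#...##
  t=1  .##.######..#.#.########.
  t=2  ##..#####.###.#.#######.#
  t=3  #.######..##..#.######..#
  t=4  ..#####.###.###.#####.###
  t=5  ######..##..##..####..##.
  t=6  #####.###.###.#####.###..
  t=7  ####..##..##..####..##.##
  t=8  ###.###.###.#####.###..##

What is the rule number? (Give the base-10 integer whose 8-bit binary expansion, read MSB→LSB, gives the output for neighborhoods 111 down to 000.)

  [7] ### => #  t=0,i=2
  [6] ##. => .  t=0,i=3
  [5] #.# => .  t=0,i=0
  [4] #.. => #  t=0,i=4
  [3] .## => #  t=0,i=1
  [2] .#. => #  t=0,i=12
  [1] ..# => #  t=0,i=7
  [0] ... => #  t=0,i=5
  bits 10011111 = 159

159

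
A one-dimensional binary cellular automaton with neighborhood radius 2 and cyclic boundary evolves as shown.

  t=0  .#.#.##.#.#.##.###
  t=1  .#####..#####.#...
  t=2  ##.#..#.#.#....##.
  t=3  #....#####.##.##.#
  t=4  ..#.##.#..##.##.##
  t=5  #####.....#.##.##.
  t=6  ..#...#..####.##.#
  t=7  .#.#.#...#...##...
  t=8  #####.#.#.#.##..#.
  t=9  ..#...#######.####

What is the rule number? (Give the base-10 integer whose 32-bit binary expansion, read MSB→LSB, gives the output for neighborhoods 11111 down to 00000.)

  [31] ##### => #  t=1,i=3
  [30] ####. => .  t=1,i=4
  [29] ###.# => .  t=0,i=17
  [28] ###.. => .  t=1,i=5
  [27] ##.## => #  t=0,i=14
  [26] ##.#. => .  t=0,i=0
  [25] ##..# => #  t=1,i=6
  [24] ##... => .  t=3,i=1
  [23] #.### => .  t=0,i=15
  [22] #.##. => #  t=0,i=5
  [21] #.#.# => #  t=0,i=1
  [20] #.#.. => .  t=1,i=14
  [19] #..## => .  t=1,i=7
  [18] #..#. => #  t=2,i=5
  [17] #...# => .  t=6,i=4
  [16] #.... => #  t=1,i=16
  [15] .#### => .  t=1,i=2
  [14] .###. => .  t=0,i=16
  [13] .##.# => .  t=0,i=6
  [12] .##.. => .  t=3,i=0
  [11] .#.## => #  t=0,i=4
  [10] .#.#. => #  t=0,i=2
  [9] .#..# => .  t=2,i=4
  [8] .#... => #  t=1,i=15
  [7] ..### => #  t=1,i=1
  [6] ..##. => #  t=2,i=15
  [5] ..#.# => #  t=2,i=6
  [4] ..#.. => .  t=6,i=2
  [3] ...## => #  t=1,i=0
  [2] ...#. => #  t=5,i=9
  [1] ....# => .  t=1,i=17
  [0] ..... => .  t=5,i=7
  bits 10001010011001010000110111101100 = 2321878508

2321878508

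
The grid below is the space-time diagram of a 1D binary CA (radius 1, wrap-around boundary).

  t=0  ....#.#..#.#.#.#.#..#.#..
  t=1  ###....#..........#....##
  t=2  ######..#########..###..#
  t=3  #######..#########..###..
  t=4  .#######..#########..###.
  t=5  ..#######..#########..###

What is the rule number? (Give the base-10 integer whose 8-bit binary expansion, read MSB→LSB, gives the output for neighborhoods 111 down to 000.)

  ### -> #   bit 7 = 1  t=1,i=0
  ##. -> #   bit 6 = 1  t=1,i=2
  #.# -> .   bit 5 = 0  t=0,i=5
  #.. -> #   bit 4 = 1  t=0,i=7
  .## -> .   bit 3 = 0  t=1,i=23
  .#. -> .   bit 2 = 0  t=0,i=4
  ..# -> .   bit 1 = 0  t=0,i=3
  ... -> #   bit 0 = 1  t=0,i=0
  bits 11010001 = 209

209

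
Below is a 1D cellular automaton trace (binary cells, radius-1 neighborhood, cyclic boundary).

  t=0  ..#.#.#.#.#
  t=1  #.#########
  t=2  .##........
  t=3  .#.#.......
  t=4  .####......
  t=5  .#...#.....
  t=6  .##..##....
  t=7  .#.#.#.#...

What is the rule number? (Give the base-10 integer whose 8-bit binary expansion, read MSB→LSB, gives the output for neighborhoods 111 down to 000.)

  nb ###: next=.  (t=1,i=3, bit7=0)
  nb ##.: next=.  (t=1,i=0, bit6=0)
  nb #.#: next=#  (t=0,i=3, bit5=1)
  nb #..: next=#  (t=0,i=0, bit4=1)
  nb .##: next=#  (t=1,i=2, bit3=1)
  nb .#.: next=#  (t=0,i=2, bit2=1)
  nb ..#: next=.  (t=0,i=1, bit1=0)
  nb ...: next=.  (t=2,i=4, bit0=0)
  bits 00111100 = 60

60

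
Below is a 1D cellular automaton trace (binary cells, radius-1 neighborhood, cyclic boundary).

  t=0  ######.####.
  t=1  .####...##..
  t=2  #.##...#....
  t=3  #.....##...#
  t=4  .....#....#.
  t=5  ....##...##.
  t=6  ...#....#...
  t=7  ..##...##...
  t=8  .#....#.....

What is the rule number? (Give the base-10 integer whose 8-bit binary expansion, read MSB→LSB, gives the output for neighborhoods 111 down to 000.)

134

  [7] ### => #  t=0,i=1
  [6] ##. => .  t=0,i=5
  [5] #.# => .  t=0,i=6
  [4] #.. => .  t=1,i=5
  [3] .## => .  t=0,i=0
  [2] .#. => #  t=2,i=0
  [1] ..# => #  t=1,i=0
  [0] ... => .  t=1,i=6
  bits 10000110 = 134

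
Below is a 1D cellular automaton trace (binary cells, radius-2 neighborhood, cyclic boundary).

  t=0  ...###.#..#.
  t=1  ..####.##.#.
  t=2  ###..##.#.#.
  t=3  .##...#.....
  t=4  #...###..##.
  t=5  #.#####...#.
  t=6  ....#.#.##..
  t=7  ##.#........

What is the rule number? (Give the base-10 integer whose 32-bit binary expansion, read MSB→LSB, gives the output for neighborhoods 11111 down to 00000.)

3088212637

  #####|#  b31=1 t=5,i=4
  ####.|.  b30=0 t=1,i=4
  ###.#|#  b29=1 t=0,i=5
  ###..|#  b28=1 t=2,i=2
  ##.##|#  b27=1 t=1,i=6
  ##.#.|.  b26=0 t=0,i=6
  ##..#|.  b25=0 t=2,i=3
  ##...|.  b24=0 t=3,i=3
  #.###|.  b23=0 t=2,i=0
  #.##.|.  b22=0 t=1,i=7
  #.#.#|.  b21=0 t=2,i=8
  #.#..|#  b20=1 t=0,i=7
  #..##|.  b19=0 t=2,i=4
  #..#.|.  b18=0 t=0,i=9
  #...#|#  b17=1 t=1,i=0
  #....|.  b16=0 t=0,i=0
  .####|.  b15=0 t=1,i=3
  .###.|#  b14=1 t=0,i=4
  .##.#|#  b13=1 t=1,i=8
  .##..|.  b12=0 t=3,i=2
  .#.##|.  b11=0 t=2,i=11
  .#.#.|.  b10=0 t=2,i=9
  .#..#|#  b9=1 t=0,i=8
  .#...|.  b8=0 t=0,i=11
  ..###|#  b7=1 t=0,i=3
  ..##.|.  b6=0 t=2,i=5
  ..#.#|.  b5=0 t=5,i=10
  ..#..|#  b4=1 t=0,i=10
  ...##|#  b3=1 t=0,i=2
  ...#.|#  b2=1 t=3,i=5
  ....#|.  b1=0 t=0,i=1
  .....|#  b0=1 t=3,i=9
  bits 10111000000100100110001010011101 = 3088212637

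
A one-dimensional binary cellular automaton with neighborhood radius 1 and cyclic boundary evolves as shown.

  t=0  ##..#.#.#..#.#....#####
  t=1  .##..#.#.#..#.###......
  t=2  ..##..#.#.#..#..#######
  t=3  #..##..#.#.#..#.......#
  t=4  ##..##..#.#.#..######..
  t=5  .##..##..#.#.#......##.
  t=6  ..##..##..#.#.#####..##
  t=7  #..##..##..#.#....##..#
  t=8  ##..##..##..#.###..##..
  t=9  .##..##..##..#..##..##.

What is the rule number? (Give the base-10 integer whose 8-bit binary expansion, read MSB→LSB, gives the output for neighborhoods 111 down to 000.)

113

  nb ###: next=.  (t=0,i=0, bit7=0)
  nb ##.: next=#  (t=0,i=1, bit6=1)
  nb #.#: next=#  (t=0,i=5, bit5=1)
  nb #..: next=#  (t=0,i=2, bit4=1)
  nb .##: next=.  (t=0,i=18, bit3=0)
  nb .#.: next=.  (t=0,i=4, bit2=0)
  nb ..#: next=.  (t=0,i=3, bit1=0)
  nb ...: next=#  (t=0,i=15, bit0=1)
  bits 01110001 = 113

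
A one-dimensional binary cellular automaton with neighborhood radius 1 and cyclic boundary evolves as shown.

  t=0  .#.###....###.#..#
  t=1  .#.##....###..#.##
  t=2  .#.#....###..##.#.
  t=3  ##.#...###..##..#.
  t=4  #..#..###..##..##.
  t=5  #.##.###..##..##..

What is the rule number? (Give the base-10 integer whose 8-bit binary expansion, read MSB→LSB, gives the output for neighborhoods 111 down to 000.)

  nb ###: next=#  (t=0,i=4, bit7=1)
  nb ##.: next=.  (t=0,i=5, bit6=0)
  nb #.#: next=.  (t=0,i=0, bit5=0)
  nb #..: next=.  (t=0,i=6, bit4=0)
  nb .##: next=#  (t=0,i=3, bit3=1)
  nb .#.: next=#  (t=0,i=1, bit2=1)
  nb ..#: next=#  (t=0,i=9, bit1=1)
  nb ...: next=.  (t=0,i=7, bit0=0)
  bits 10001110 = 142

142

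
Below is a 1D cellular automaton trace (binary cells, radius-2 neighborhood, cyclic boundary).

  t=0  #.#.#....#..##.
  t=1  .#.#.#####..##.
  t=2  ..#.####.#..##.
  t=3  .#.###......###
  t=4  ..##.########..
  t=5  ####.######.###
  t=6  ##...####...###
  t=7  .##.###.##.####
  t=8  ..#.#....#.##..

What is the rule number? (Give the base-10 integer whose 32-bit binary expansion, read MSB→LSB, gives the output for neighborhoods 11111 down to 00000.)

2441199071

  ##### -> #   bit 31 = 1  t=1,i=7
  ####. -> .   bit 30 = 0  t=1,i=8
  ###.# -> .   bit 29 = 0  t=2,i=7
  ###.. -> #   bit 28 = 1  t=1,i=9
  ##.## -> .   bit 27 = 0  t=4,i=4
  ##.#. -> .   bit 26 = 0  t=0,i=14
  ##..# -> .   bit 25 = 0  t=1,i=10
  ##... -> #   bit 24 = 1  t=2,i=14
  #.### -> #   bit 23 = 1  t=1,i=5
  #.##. -> .   bit 22 = 0  t=7,i=1
  #.#.# -> .   bit 21 = 0  t=0,i=0
  #.#.. -> .   bit 20 = 0  t=0,i=4
  #..## -> .   bit 19 = 0  t=0,i=11
  #..#. -> .   bit 18 = 0  t=1,i=0
  #...# -> .   bit 17 = 0  t=2,i=0
  #.... -> #   bit 16 = 1  t=0,i=6
  .#### -> #   bit 15 = 1  t=1,i=6
  .###. -> .   bit 14 = 0  t=3,i=4
  .##.# -> #   bit 13 = 1  t=0,i=13
  .##.. -> #   bit 12 = 1  t=1,i=13
  .#.## -> #   bit 11 = 1  t=1,i=4
  .#.#. -> #   bit 10 = 1  t=0,i=1
  .#..# -> .   bit 9 = 0  t=0,i=10
  .#... -> #   bit 8 = 1  t=0,i=5
  ..### -> #   bit 7 = 1  t=3,i=12
  ..##. -> #   bit 6 = 1  t=0,i=12
  ..#.# -> .   bit 5 = 0  t=1,i=1
  ..#.. -> #   bit 4 = 1  t=0,i=9
  ...## -> #   bit 3 = 1  t=3,i=11
  ...#. -> #   bit 2 = 1  t=0,i=8
  ....# -> #   bit 1 = 1  t=0,i=7
  ..... -> #   bit 0 = 1  t=3,i=8
  bits 10010001100000011011110111011111 = 2441199071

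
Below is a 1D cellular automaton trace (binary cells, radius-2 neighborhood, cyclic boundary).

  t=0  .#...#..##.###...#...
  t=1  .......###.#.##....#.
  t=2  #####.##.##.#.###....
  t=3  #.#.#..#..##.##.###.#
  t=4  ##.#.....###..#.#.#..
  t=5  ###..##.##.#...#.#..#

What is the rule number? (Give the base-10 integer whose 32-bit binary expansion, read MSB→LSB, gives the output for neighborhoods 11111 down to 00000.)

3045670089

  nb #####: next=#  (t=2,i=2, bit31=1)
  nb ####.: next=.  (t=2,i=3, bit30=0)
  nb ###.#: next=#  (t=1,i=9, bit29=1)
  nb ###..: next=#  (t=0,i=13, bit28=1)
  nb ##.##: next=.  (t=0,i=10, bit27=0)
  nb ##.#.: next=#  (t=1,i=10, bit26=1)
  nb ##..#: next=.  (t=4,i=12, bit25=0)
  nb ##...: next=#  (t=0,i=14, bit24=1)
  nb #.###: next=#  (t=0,i=11, bit23=1)
  nb #.##.: next=.  (t=1,i=13, bit22=0)
  nb #.#.#: next=.  (t=1,i=11, bit21=0)
  nb #.#..: next=.  (t=3,i=4, bit20=0)
  nb #..##: next=#  (t=0,i=7, bit19=1)
  nb #..#.: next=.  (t=3,i=6, bit18=0)
  nb #...#: next=.  (t=0,i=3, bit17=0)
  nb #....: next=#  (t=0,i=19, bit16=1)
  nb .####: next=.  (t=2,i=1, bit15=0)
  nb .###.: next=.  (t=0,i=12, bit14=0)
  nb .##.#: next=#  (t=0,i=9, bit13=1)
  nb .##..: next=#  (t=1,i=14, bit12=1)
  nb .#.##: next=#  (t=1,i=12, bit11=1)
  nb .#.#.: next=#  (t=3,i=3, bit10=1)
  nb .#..#: next=.  (t=0,i=6, bit9=0)
  nb .#...: next=.  (t=0,i=2, bit8=0)
  nb ..###: next=#  (t=1,i=7, bit7=1)
  nb ..##.: next=#  (t=0,i=8, bit6=1)
  nb ..#.#: next=.  (t=4,i=14, bit5=0)
  nb ..#..: next=.  (t=0,i=1, bit4=0)
  nb ...##: next=#  (t=1,i=6, bit3=1)
  nb ...#.: next=.  (t=0,i=0, bit2=0)
  nb ....#: next=.  (t=0,i=20, bit1=0)
  nb .....: next=#  (t=1,i=1, bit0=1)
  bits 10110101100010010011110011001001 = 3045670089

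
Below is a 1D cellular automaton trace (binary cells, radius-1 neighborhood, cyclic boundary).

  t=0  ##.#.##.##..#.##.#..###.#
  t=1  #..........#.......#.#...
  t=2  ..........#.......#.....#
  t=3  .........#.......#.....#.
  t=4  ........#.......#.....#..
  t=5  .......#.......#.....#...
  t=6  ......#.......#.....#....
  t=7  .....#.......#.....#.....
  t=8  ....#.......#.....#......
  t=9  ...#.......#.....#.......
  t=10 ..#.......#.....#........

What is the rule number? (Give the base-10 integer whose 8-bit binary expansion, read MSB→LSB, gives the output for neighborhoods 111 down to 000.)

  ###|#  b7=1 t=0,i=0
  ##.|.  b6=0 t=0,i=1
  #.#|.  b5=0 t=0,i=2
  #..|.  b4=0 t=0,i=10
  .##|.  b3=0 t=0,i=5
  .#.|.  b2=0 t=0,i=3
  ..#|#  b1=1 t=0,i=11
  ...|.  b0=0 t=1,i=2
  bits 10000010 = 130

130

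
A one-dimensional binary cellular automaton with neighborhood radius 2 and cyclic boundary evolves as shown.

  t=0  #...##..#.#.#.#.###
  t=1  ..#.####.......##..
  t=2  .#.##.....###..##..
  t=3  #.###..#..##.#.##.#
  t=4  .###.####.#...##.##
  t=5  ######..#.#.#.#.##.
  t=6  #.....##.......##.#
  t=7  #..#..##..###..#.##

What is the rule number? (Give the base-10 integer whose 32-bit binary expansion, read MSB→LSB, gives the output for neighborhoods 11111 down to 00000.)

718691029

  #####|.  b31=0 t=5,i=2
  ####.|.  b30=0 t=0,i=18
  ###.#|#  b29=1 t=4,i=3
  ###..|.  b28=0 t=0,i=0
  ##.##|#  b27=1 t=3,i=1
  ##.#.|.  b26=0 t=3,i=12
  ##..#|#  b25=1 t=0,i=6
  ##...|.  b24=0 t=0,i=1
  #.###|#  b23=1 t=0,i=16
  #.##.|#  b22=1 t=2,i=3
  #.#.#|.  b21=0 t=0,i=10
  #.#..|#  b20=1 t=4,i=10
  #..##|.  b19=0 t=2,i=14
  #..#.|#  b18=1 t=0,i=7
  #...#|#  b17=1 t=0,i=2
  #....|.  b16=0 t=1,i=9
  .####|.  b15=0 t=0,i=17
  .###.|#  b14=1 t=2,i=11
  .##.#|.  b13=0 t=3,i=0
  .##..|#  b12=1 t=0,i=5
  .#.##|#  b11=1 t=0,i=15
  .#.#.|.  b10=0 t=0,i=9
  .#..#|#  b9=1 t=3,i=8
  .#...|.  b8=0 t=4,i=11
  ..###|#  b7=1 t=2,i=10
  ..##.|#  b6=1 t=0,i=4
  ..#.#|.  b5=0 t=0,i=8
  ..#..|#  b4=1 t=3,i=7
  ...##|.  b3=0 t=0,i=3
  ...#.|#  b2=1 t=1,i=1
  ....#|.  b1=0 t=1,i=0
  .....|#  b0=1 t=1,i=10
  bits 00101010110101100101101011010101 = 718691029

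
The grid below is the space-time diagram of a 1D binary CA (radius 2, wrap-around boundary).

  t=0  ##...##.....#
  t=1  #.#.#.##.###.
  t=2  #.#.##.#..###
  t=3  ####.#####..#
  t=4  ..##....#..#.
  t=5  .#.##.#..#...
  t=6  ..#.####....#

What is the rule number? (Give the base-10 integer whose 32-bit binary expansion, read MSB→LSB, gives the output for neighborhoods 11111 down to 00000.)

  nb #####: next=.  (t=3,i=1, bit31=0)
  nb ####.: next=#  (t=2,i=12, bit30=1)
  nb ###.#: next=#  (t=1,i=11, bit29=1)
  nb ###..: next=.  (t=0,i=1, bit28=0)
  nb ##.##: next=.  (t=1,i=8, bit27=0)
  nb ##.#.: next=#  (t=1,i=12, bit26=1)
  nb ##..#: next=.  (t=3,i=10, bit25=0)
  nb ##...: next=#  (t=0,i=2, bit24=1)
  nb #.###: next=.  (t=1,i=9, bit23=0)
  nb #.##.: next=.  (t=1,i=6, bit22=0)
  nb #.#.#: next=#  (t=1,i=0, bit21=1)
  nb #.#..: next=#  (t=2,i=7, bit20=1)
  nb #..##: next=#  (t=2,i=9, bit19=1)
  nb #..#.: next=.  (t=4,i=10, bit18=0)
  nb #...#: next=.  (t=0,i=3, bit17=0)
  nb #....: next=.  (t=0,i=8, bit16=0)
  nb .####: next=.  (t=2,i=11, bit15=0)
  nb .###.: next=#  (t=0,i=0, bit14=1)
  nb .##.#: next=#  (t=1,i=7, bit13=1)
  nb .##..: next=#  (t=0,i=6, bit12=1)
  nb .#.##: next=#  (t=1,i=5, bit11=1)
  nb .#.#.: next=.  (t=1,i=1, bit10=0)
  nb .#..#: next=#  (t=2,i=8, bit9=1)
  nb .#...: next=.  (t=4,i=12, bit8=0)
  nb ..###: next=.  (t=0,i=12, bit7=0)
  nb ..##.: next=.  (t=0,i=5, bit6=0)
  nb ..#.#: next=.  (t=5,i=1, bit5=0)
  nb ..#..: next=.  (t=4,i=8, bit4=0)
  nb ...##: next=#  (t=0,i=4, bit3=1)
  nb ...#.: next=.  (t=4,i=7, bit2=0)
  nb ....#: next=#  (t=0,i=10, bit1=1)
  nb .....: next=#  (t=0,i=9, bit0=1)
  bits 01100101001110000111101000001011 = 1698200075

1698200075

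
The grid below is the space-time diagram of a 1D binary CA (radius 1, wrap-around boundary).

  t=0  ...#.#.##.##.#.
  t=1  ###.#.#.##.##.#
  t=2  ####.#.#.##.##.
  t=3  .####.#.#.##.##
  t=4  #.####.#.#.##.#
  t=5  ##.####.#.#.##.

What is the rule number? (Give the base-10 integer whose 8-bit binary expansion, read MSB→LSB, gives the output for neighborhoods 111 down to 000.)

243

  [7] ### => #  t=1,i=0
  [6] ##. => #  t=0,i=8
  [5] #.# => #  t=0,i=4
  [4] #.. => #  t=0,i=14
  [3] .## => .  t=0,i=7
  [2] .#. => .  t=0,i=3
  [1] ..# => #  t=0,i=2
  [0] ... => #  t=0,i=0
  bits 11110011 = 243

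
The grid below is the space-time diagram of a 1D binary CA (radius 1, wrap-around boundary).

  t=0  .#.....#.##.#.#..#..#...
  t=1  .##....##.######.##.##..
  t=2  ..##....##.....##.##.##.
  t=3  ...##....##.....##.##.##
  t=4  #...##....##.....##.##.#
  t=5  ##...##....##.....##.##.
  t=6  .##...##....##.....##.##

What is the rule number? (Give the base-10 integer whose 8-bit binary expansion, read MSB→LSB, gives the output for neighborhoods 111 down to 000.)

  ###|.  b7=0 t=1,i=11
  ##.|#  b6=1 t=0,i=10
  #.#|#  b5=1 t=0,i=8
  #..|#  b4=1 t=0,i=2
  .##|.  b3=0 t=0,i=9
  .#.|#  b2=1 t=0,i=1
  ..#|.  b1=0 t=0,i=0
  ...|.  b0=0 t=0,i=3
  bits 01110100 = 116

116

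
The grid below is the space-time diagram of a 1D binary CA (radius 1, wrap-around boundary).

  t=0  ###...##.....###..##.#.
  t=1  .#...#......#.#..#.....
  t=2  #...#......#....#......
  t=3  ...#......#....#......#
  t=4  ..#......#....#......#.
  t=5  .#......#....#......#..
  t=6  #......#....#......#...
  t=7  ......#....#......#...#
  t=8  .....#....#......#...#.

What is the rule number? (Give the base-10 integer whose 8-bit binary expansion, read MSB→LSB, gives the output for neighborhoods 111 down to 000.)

130

  ### -> #   bit 7 = 1  t=0,i=1
  ##. -> .   bit 6 = 0  t=0,i=2
  #.# -> .   bit 5 = 0  t=0,i=20
  #.. -> .   bit 4 = 0  t=0,i=3
  .## -> .   bit 3 = 0  t=0,i=0
  .#. -> .   bit 2 = 0  t=0,i=21
  ..# -> #   bit 1 = 1  t=0,i=5
  ... -> .   bit 0 = 0  t=0,i=4
  bits 10000010 = 130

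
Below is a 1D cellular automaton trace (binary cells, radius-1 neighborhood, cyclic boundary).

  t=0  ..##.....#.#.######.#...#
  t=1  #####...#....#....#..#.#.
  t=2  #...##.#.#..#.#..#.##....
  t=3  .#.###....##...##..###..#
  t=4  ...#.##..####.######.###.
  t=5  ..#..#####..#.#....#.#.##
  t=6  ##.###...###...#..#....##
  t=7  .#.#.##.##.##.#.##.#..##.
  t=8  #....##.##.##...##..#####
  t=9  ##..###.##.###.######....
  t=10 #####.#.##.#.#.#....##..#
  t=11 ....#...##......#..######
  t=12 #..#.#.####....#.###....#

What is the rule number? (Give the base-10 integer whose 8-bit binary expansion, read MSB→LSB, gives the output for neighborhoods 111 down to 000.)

  nb ###: next=.  (t=0,i=14, bit7=0)
  nb ##.: next=#  (t=0,i=3, bit6=1)
  nb #.#: next=.  (t=0,i=10, bit5=0)
  nb #..: next=#  (t=0,i=0, bit4=1)
  nb .##: next=#  (t=0,i=2, bit3=1)
  nb .#.: next=.  (t=0,i=9, bit2=0)
  nb ..#: next=#  (t=0,i=1, bit1=1)
  nb ...: next=.  (t=0,i=5, bit0=0)
  bits 01011010 = 90

90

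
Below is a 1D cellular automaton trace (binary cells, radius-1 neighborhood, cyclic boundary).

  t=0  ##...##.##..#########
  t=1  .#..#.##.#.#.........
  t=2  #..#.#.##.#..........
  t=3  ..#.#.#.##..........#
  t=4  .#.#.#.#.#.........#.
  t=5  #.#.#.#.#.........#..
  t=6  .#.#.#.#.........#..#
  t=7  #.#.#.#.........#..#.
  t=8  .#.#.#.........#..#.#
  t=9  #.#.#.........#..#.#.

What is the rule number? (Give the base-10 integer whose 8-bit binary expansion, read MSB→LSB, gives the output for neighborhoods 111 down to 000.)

  [7] ### => .  t=0,i=0
  [6] ##. => #  t=0,i=1
  [5] #.# => #  t=0,i=7
  [4] #.. => .  t=0,i=2
  [3] .## => .  t=0,i=5
  [2] .#. => .  t=1,i=1
  [1] ..# => #  t=0,i=4
  [0] ... => .  t=0,i=3
  bits 01100010 = 98

98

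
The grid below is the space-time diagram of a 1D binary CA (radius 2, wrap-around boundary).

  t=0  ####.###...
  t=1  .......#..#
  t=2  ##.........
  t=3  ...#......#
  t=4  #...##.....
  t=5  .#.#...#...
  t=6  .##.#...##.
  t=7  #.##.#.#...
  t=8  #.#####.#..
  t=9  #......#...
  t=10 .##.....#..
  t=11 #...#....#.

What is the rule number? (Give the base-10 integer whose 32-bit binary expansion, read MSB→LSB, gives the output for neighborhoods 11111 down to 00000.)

  ##### -> .   bit 31 = 0  t=8,i=4
  ####. -> .   bit 30 = 0  t=0,i=2
  ###.# -> .   bit 29 = 0  t=0,i=3
  ###.. -> #   bit 28 = 1  t=0,i=7
  ##.## -> .   bit 27 = 0  t=0,i=4
  ##.#. -> #   bit 26 = 1  t=6,i=3
  ##..# -> .   bit 25 = 0  t=6,i=10
  ##... -> .   bit 24 = 0  t=0,i=8
  #.### -> .   bit 23 = 0  t=0,i=5
  #.##. -> #   bit 22 = 1  t=7,i=2
  #.#.# -> #   bit 21 = 1  t=7,i=5
  #.#.. -> .   bit 20 = 0  t=5,i=3
  #..## -> #   bit 19 = 1  t=6,i=0
  #..#. -> .   bit 18 = 0  t=1,i=9
  #...# -> .   bit 17 = 0  t=0,i=9
  #.... -> #   bit 16 = 1  t=1,i=1
  .#### -> .   bit 15 = 0  t=0,i=1
  .###. -> .   bit 14 = 0  t=0,i=6
  .##.# -> #   bit 13 = 1  t=6,i=2
  .##.. -> .   bit 12 = 0  t=2,i=1
  .#.## -> .   bit 11 = 0  t=7,i=1
  .#.#. -> #   bit 10 = 1  t=5,i=2
  .#..# -> .   bit 9 = 0  t=1,i=8
  .#... -> #   bit 8 = 1  t=1,i=0
  ..### -> .   bit 7 = 0  t=0,i=0
  ..##. -> .   bit 6 = 0  t=2,i=0
  ..#.# -> #   bit 5 = 1  t=5,i=1
  ..#.. -> .   bit 4 = 0  t=1,i=7
  ...## -> #   bit 3 = 1  t=0,i=10
  ...#. -> .   bit 2 = 0  t=1,i=6
  ....# -> .   bit 1 = 0  t=1,i=5
  ..... -> .   bit 0 = 0  t=1,i=2
  bits 00010100011010010010010100101000 = 342435112

342435112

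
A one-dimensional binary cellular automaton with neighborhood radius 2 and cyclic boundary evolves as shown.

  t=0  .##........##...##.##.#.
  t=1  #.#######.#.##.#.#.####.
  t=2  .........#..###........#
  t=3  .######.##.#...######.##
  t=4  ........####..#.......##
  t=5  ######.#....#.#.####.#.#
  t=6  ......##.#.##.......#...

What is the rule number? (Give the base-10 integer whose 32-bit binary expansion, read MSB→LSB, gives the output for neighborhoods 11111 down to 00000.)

123285565

  [31] ##### => .  t=1,i=4
  [30] ####. => .  t=1,i=7
  [29] ###.# => .  t=1,i=8
  [28] ###.. => .  t=2,i=14
  [27] ##.## => .  t=0,i=18
  [26] ##.#. => #  t=0,i=21
  [25] ##..# => #  t=4,i=12
  [24] ##... => #  t=0,i=3
  [23] #.### => .  t=1,i=2
  [22] #.##. => #  t=0,i=19
  [21] #.#.# => .  t=1,i=0
  [20] #.#.. => #  t=0,i=22
  [19] #..## => #  t=0,i=0
  [18] #..#. => .  t=4,i=13
  [17] #...# => .  t=0,i=14
  [16] #.... => #  t=0,i=4
  [15] .#### => .  t=1,i=3
  [14] .###. => .  t=2,i=13
  [13] .##.# => #  t=0,i=17
  [12] .##.. => #  t=0,i=2
  [11] .#.## => .  t=1,i=1
  [10] .#.#. => .  t=1,i=16
  [9] .#..# => .  t=0,i=23
  [8] .#... => .  t=2,i=0
  [7] ..### => .  t=2,i=12
  [6] ..##. => .  t=0,i=1
  [5] ..#.# => #  t=5,i=12
  [4] ..#.. => #  t=2,i=9
  [3] ...## => #  t=0,i=10
  [2] ...#. => #  t=2,i=8
  [1] ....# => .  t=0,i=9
  [0] ..... => #  t=0,i=5
  bits 00000111010110010011000000111101 = 123285565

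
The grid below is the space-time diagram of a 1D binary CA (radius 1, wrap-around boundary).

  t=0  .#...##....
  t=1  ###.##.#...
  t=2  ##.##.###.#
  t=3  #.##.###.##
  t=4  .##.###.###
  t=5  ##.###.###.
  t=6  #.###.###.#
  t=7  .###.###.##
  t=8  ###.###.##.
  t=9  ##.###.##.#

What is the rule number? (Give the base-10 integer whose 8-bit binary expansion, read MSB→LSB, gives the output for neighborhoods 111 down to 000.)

  ### -> #   bit 7 = 1  t=1,i=1
  ##. -> .   bit 6 = 0  t=0,i=6
  #.# -> #   bit 5 = 1  t=1,i=3
  #.. -> #   bit 4 = 1  t=0,i=2
  .## -> #   bit 3 = 1  t=0,i=5
  .#. -> #   bit 2 = 1  t=0,i=1
  ..# -> #   bit 1 = 1  t=0,i=0
  ... -> .   bit 0 = 0  t=0,i=3
  bits 10111110 = 190

190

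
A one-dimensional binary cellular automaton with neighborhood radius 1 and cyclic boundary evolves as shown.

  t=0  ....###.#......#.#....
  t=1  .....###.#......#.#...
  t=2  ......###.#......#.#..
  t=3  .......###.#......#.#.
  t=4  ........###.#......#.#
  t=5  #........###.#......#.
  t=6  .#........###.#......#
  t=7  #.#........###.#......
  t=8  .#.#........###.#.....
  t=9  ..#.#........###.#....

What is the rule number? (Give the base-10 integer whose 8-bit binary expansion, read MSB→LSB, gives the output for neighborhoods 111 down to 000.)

240

  nb ###: next=#  (t=0,i=5, bit7=1)
  nb ##.: next=#  (t=0,i=6, bit6=1)
  nb #.#: next=#  (t=0,i=7, bit5=1)
  nb #..: next=#  (t=0,i=9, bit4=1)
  nb .##: next=.  (t=0,i=4, bit3=0)
  nb .#.: next=.  (t=0,i=8, bit2=0)
  nb ..#: next=.  (t=0,i=3, bit1=0)
  nb ...: next=.  (t=0,i=0, bit0=0)
  bits 11110000 = 240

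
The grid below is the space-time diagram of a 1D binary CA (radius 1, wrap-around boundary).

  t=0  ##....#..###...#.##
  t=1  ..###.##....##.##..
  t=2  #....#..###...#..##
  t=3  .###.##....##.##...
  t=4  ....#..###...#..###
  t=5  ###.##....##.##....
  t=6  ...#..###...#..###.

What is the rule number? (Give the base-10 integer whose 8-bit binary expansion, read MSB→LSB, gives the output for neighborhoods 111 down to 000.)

  [7] ### => .  t=0,i=0
  [6] ##. => .  t=0,i=1
  [5] #.# => #  t=0,i=16
  [4] #.. => #  t=0,i=2
  [3] .## => .  t=0,i=9
  [2] .#. => #  t=0,i=6
  [1] ..# => .  t=0,i=5
  [0] ... => #  t=0,i=3
  bits 00110101 = 53

53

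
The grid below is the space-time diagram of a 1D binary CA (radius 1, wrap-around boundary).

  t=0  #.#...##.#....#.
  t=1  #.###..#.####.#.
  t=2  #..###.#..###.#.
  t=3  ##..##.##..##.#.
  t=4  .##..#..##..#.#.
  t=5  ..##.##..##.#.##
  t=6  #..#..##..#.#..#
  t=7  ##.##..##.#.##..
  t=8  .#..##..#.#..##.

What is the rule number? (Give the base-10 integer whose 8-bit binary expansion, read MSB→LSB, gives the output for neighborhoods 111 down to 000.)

213

  nb ###: next=#  (t=1,i=3, bit7=1)
  nb ##.: next=#  (t=0,i=7, bit6=1)
  nb #.#: next=.  (t=0,i=1, bit5=0)
  nb #..: next=#  (t=0,i=3, bit4=1)
  nb .##: next=.  (t=0,i=6, bit3=0)
  nb .#.: next=#  (t=0,i=0, bit2=1)
  nb ..#: next=.  (t=0,i=5, bit1=0)
  nb ...: next=#  (t=0,i=4, bit0=1)
  bits 11010101 = 213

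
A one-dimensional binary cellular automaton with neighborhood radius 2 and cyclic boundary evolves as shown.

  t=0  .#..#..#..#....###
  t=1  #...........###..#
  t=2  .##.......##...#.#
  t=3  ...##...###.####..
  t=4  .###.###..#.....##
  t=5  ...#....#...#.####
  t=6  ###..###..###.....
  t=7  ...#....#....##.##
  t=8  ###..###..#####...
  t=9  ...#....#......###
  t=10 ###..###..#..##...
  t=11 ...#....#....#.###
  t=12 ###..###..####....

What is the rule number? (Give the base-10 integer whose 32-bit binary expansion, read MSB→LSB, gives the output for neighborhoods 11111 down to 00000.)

  #####|.  b31=0 t=8,i=12
  ####.|.  b30=0 t=3,i=14
  ###.#|#  b29=1 t=0,i=17
  ###..|.  b28=0 t=1,i=14
  ##.##|.  b27=0 t=3,i=11
  ##.#.|#  b26=1 t=0,i=0
  ##..#|#  b25=1 t=1,i=15
  ##...|#  b24=1 t=1,i=1
  #.###|.  b23=0 t=3,i=12
  #.##.|.  b22=0 t=2,i=1
  #.#.#|.  b21=0 t=2,i=17
  #.#..|.  b20=0 t=0,i=1
  #..##|.  b19=0 t=1,i=16
  #..#.|.  b18=0 t=0,i=3
  #...#|#  b17=1 t=2,i=13
  #....|#  b16=1 t=0,i=12
  .####|.  b15=0 t=3,i=13
  .###.|.  b14=0 t=0,i=16
  .##.#|#  b13=1 t=4,i=17
  .##..|.  b12=0 t=1,i=0
  .#.##|.  b11=0 t=2,i=0
  .#.#.|.  b10=0 t=2,i=16
  .#..#|.  b9=0 t=0,i=2
  .#...|.  b8=0 t=0,i=11
  ..###|.  b7=0 t=0,i=15
  ..##.|#  b6=1 t=1,i=17
  ..#.#|#  b5=1 t=2,i=15
  ..#..|.  b4=0 t=0,i=4
  ...##|#  b3=1 t=0,i=14
  ...#.|#  b2=1 t=2,i=14
  ....#|#  b1=1 t=0,i=13
  .....|.  b0=0 t=1,i=3
  bits 00100111000000110010000001101110 = 654516334

654516334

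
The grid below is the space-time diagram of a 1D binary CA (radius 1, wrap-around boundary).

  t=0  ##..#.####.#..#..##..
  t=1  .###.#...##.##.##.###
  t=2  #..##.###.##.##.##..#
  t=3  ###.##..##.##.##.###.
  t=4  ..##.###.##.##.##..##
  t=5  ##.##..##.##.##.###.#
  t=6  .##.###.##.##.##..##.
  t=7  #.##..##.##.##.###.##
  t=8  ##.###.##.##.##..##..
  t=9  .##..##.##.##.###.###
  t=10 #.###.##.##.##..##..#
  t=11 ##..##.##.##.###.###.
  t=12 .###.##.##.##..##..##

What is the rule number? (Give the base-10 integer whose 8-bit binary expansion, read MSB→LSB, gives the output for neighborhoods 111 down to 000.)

  [7] ### => .  t=0,i=7
  [6] ##. => #  t=0,i=1
  [5] #.# => #  t=0,i=5
  [4] #.. => #  t=0,i=2
  [3] .## => .  t=0,i=0
  [2] .#. => .  t=0,i=4
  [1] ..# => #  t=0,i=3
  [0] ... => #  t=1,i=7
  bits 01110011 = 115

115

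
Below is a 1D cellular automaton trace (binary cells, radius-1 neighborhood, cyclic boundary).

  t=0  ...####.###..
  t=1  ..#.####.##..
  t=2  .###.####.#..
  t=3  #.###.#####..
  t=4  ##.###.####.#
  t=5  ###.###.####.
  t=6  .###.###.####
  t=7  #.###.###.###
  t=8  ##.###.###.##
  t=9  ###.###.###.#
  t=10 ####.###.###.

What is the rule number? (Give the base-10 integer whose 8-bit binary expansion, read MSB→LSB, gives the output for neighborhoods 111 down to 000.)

230

  nb ###: next=#  (t=0,i=4, bit7=1)
  nb ##.: next=#  (t=0,i=6, bit6=1)
  nb #.#: next=#  (t=0,i=7, bit5=1)
  nb #..: next=.  (t=0,i=11, bit4=0)
  nb .##: next=.  (t=0,i=3, bit3=0)
  nb .#.: next=#  (t=1,i=2, bit2=1)
  nb ..#: next=#  (t=0,i=2, bit1=1)
  nb ...: next=.  (t=0,i=0, bit0=0)
  bits 11100110 = 230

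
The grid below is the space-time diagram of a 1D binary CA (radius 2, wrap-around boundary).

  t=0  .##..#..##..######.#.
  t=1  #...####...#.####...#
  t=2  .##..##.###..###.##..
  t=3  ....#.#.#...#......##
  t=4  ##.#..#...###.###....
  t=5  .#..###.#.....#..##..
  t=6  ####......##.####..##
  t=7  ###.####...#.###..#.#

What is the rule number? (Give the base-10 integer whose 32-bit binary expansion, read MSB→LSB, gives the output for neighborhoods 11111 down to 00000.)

3249512981

  #####|#  b31=1 t=0,i=14
  ####.|#  b30=1 t=0,i=16
  ###.#|.  b29=0 t=0,i=17
  ###..|.  b28=0 t=1,i=7
  ##.##|.  b27=0 t=2,i=7
  ##.#.|.  b26=0 t=0,i=18
  ##..#|.  b25=0 t=0,i=3
  ##...|#  b24=1 t=1,i=1
  #.###|#  b23=1 t=1,i=13
  #.##.|.  b22=0 t=2,i=17
  #.#.#|#  b21=1 t=3,i=6
  #.#..|.  b20=0 t=0,i=19
  #..##|#  b19=1 t=0,i=0
  #..#.|#  b18=1 t=0,i=4
  #...#|#  b17=1 t=1,i=2
  #....|#  b16=1 t=3,i=1
  .####|#  b15=1 t=0,i=13
  .###.|.  b14=0 t=2,i=9
  .##.#|#  b13=1 t=2,i=6
  .##..|.  b12=0 t=0,i=2
  .#.##|.  b11=0 t=1,i=12
  .#.#.|.  b10=0 t=3,i=5
  .#..#|#  b9=1 t=0,i=6
  .#...|.  b8=0 t=3,i=9
  ..###|.  b7=0 t=0,i=12
  ..##.|.  b6=0 t=0,i=1
  ..#.#|.  b5=0 t=1,i=11
  ..#..|#  b4=1 t=0,i=5
  ...##|.  b3=0 t=1,i=3
  ...#.|#  b2=1 t=1,i=10
  ....#|.  b1=0 t=3,i=2
  .....|#  b0=1 t=3,i=15
  bits 11000001101011111010001000010101 = 3249512981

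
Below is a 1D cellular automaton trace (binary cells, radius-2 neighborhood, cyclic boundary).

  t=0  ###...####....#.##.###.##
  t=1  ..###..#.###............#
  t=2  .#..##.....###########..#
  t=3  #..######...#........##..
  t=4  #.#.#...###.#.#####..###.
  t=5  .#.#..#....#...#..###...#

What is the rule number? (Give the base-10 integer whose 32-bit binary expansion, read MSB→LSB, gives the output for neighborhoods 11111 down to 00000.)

  [31] ##### => .  t=0,i=0
  [30] ####. => .  t=0,i=1
  [29] ###.# => .  t=0,i=21
  [28] ###.. => #  t=0,i=2
  [27] ##.## => .  t=0,i=18
  [26] ##.#. => #  t=4,i=11
  [25] ##..# => #  t=1,i=5
  [24] ##... => #  t=0,i=3
  [23] #.### => .  t=0,i=19
  [22] #.##. => .  t=0,i=16
  [21] #.#.# => .  t=4,i=0
  [20] #.#.. => .  t=2,i=1
  [19] #..## => #  t=1,i=1
  [18] #..#. => .  t=1,i=6
  [17] #...# => #  t=0,i=4
  [16] #.... => #  t=0,i=11
  [15] .#### => #  t=0,i=7
  [14] .###. => .  t=0,i=20
  [13] .##.# => .  t=0,i=17
  [12] .##.. => #  t=2,i=5
  [11] .#.## => .  t=0,i=15
  [10] .#.#. => #  t=2,i=0
  [9] .#..# => .  t=1,i=0
  [8] .#... => .  t=3,i=13
  [7] ..### => .  t=0,i=6
  [6] ..##. => #  t=2,i=4
  [5] ..#.# => .  t=0,i=14
  [4] ..#.. => #  t=1,i=24
  [3] ...## => .  t=0,i=5
  [2] ...#. => .  t=0,i=13
  [1] ....# => .  t=0,i=12
  [0] ..... => #  t=1,i=14
  bits 00010111000010111001010001010001 = 386634833

386634833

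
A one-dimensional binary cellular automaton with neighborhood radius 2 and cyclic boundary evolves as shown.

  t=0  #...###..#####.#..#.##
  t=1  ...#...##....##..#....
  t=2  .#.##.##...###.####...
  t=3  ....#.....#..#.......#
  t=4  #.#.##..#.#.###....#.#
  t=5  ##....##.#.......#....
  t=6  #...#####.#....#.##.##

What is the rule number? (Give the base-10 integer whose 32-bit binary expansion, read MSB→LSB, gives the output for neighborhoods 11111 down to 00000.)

638330202

  ##### -> .   bit 31 = 0  t=0,i=11
  ####. -> .   bit 30 = 0  t=0,i=12
  ###.# -> #   bit 29 = 1  t=0,i=13
  ###.. -> .   bit 28 = 0  t=0,i=0
  ##.## -> .   bit 27 = 0  t=2,i=5
  ##.#. -> #   bit 26 = 1  t=0,i=14
  ##..# -> #   bit 25 = 1  t=0,i=7
  ##... -> .   bit 24 = 0  t=0,i=1
  #.### -> .   bit 23 = 0  t=0,i=20
  #.##. -> .   bit 22 = 0  t=2,i=3
  #.#.# -> .   bit 21 = 0  t=4,i=2
  #.#.. -> .   bit 20 = 0  t=0,i=15
  #..## -> #   bit 19 = 1  t=0,i=8
  #..#. -> #   bit 18 = 1  t=0,i=17
  #...# -> .   bit 17 = 0  t=0,i=2
  #.... -> .   bit 16 = 0  t=1,i=10
  .#### -> .   bit 15 = 0  t=0,i=10
  .###. -> .   bit 14 = 0  t=0,i=5
  .##.# -> #   bit 13 = 1  t=2,i=4
  .##.. -> .   bit 12 = 0  t=1,i=8
  .#.## -> .   bit 11 = 0  t=0,i=19
  .#.#. -> #   bit 10 = 1  t=4,i=9
  .#..# -> .   bit 9 = 0  t=0,i=16
  .#... -> #   bit 8 = 1  t=1,i=4
  ..### -> .   bit 7 = 0  t=0,i=4
  ..##. -> #   bit 6 = 1  t=1,i=7
  ..#.# -> .   bit 5 = 0  t=0,i=18
  ..#.. -> #   bit 4 = 1  t=1,i=3
  ...## -> #   bit 3 = 1  t=0,i=3
  ...#. -> .   bit 2 = 0  t=1,i=2
  ....# -> #   bit 1 = 1  t=1,i=1
  ..... -> .   bit 0 = 0  t=1,i=0
  bits 00100110000011000010010101011010 = 638330202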